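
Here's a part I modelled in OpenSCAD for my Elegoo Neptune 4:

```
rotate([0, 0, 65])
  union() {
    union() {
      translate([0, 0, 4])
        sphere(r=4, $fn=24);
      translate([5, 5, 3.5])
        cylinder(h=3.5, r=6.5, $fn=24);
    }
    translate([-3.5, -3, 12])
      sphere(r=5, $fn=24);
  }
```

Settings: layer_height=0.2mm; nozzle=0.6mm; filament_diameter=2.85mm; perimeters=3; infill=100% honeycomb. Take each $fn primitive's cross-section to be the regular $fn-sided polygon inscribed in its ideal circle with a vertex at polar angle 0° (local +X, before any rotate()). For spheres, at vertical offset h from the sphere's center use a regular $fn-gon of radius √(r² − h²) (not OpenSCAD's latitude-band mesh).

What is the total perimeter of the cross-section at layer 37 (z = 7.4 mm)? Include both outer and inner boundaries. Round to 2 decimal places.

25.48 mm

At z = 7.4 mm: the r=4 sphere contributes a regular 24-gon of circumradius √(4²−3.4²) = 2.107 (perimeter = 2·24·2.107·sin(180°/24) = 13.20 mm); the cylinder at (5, 5) does not reach this height (z outside [3.5, 7]); Combining (union): only the r=4 sphere is present, so the union is just that shape — boundary = 13.20 mm; the r=5 sphere at (-3.5, -3) slices to a regular 24-gon of circumradius 1.960 (√(r²−h²) with h=4.6 from center) (perimeter = 2·24·1.960·sin(180°/24) = 12.28 mm); Merging all regions: the 2 present regions are separate (no shared area or edge), so areas and boundary lengths simply add and each stays a separate island — boundary = 25.48 mm; (whole slice rotated 65° about Z — lengths, areas and connectivity unchanged). Overall, the cross-section has 2 separate islands. Total boundary length (outer) = 25.48 mm.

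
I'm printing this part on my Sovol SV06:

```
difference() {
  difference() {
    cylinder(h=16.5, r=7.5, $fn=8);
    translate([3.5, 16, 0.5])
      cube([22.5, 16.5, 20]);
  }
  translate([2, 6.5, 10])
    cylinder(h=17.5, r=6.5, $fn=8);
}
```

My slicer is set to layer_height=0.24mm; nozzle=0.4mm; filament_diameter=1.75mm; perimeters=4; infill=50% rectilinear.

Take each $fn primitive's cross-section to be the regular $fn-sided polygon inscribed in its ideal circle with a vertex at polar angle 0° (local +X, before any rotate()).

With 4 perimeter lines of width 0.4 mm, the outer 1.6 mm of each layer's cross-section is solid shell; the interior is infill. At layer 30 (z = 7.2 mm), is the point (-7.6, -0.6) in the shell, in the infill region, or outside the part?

At z = 7.2 mm: the cylinder: section is a regular 8-gon, circumradius r=7.5; the 22.5×16.5 cube at (3.5, 16) contributes its full rectangle; Taking the first minus the rest: starting from the r=7.5 cylinder, the 22.5×16.5 cube at (3.5, 16) misses the remaining region (no effect) — 1 connected region; the cylinder at (2, 6.5) is absent (z outside [10, 27.5]); Subtracting the remaining from the first: none of the subtracted shapes is present at this height, so the result so far is unchanged — 1 connected region. Overall, the cross-section is a single solid region. The nearest boundary edge runs (-5.30, -5.30)→(-7.50, 0.00); distance from the point to it = 0.32 mm. The point is not inside any of the regions above, so it lies outside the cross-section (0.32 mm from the nearest boundary).

outside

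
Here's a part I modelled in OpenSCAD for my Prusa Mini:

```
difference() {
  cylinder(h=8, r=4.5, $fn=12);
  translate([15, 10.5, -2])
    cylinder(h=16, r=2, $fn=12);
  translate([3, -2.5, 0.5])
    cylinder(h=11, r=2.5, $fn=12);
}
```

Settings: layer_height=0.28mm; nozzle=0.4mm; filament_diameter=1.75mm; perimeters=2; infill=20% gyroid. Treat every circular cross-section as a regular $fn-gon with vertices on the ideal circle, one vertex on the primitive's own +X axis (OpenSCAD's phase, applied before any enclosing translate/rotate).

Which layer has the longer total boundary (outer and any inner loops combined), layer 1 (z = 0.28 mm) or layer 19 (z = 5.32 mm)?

Layer 1 (z = 0.28): the r=4.5 cylinder contributes a regular 12-gon of circumradius 4.5 (perimeter = 2·12·4.500·sin(180°/12) = 27.95 mm); the cylinder at (15, 10.5): section is a regular 12-gon, circumradius r=2 (perimeter = 2·12·2.000·sin(180°/12) = 12.42 mm); the cylinder at (3, -2.5) is absent (z outside [0.5, 11.5]); Taking the first minus the rest: starting from the r=4.5 cylinder, the r=2 cylinder at (15, 10.5) misses the remaining region (no effect) — boundary = 27.95 mm. So its perimeter = 27.95 mm. Layer 19 (z = 5.32): the r=4.5 cylinder contributes a regular 12-gon of circumradius 4.5 (perimeter = 2·12·4.500·sin(180°/12) = 27.95 mm); the cylinder at (15, 10.5): section is a regular 12-gon, circumradius r=2 (perimeter = 2·12·2.000·sin(180°/12) = 12.42 mm); the cylinder at (3, -2.5): section is a regular 12-gon, circumradius r=2.5 (perimeter = 2·12·2.500·sin(180°/12) = 15.53 mm); Taking the first minus the rest: starting from the r=4.5 cylinder, the r=2 cylinder at (15, 10.5) misses the remaining region (no effect); the r=2.5 cylinder at (3, -2.5) partially overlaps it — only the 10.61 mm² overlap (of its 18.75 mm²) is removed, clipping the outline — boundary = 29.97 mm. So its perimeter = 29.97 mm. Layer 19 is larger (29.97 vs 27.95 mm).

layer 19 (z = 5.32 mm)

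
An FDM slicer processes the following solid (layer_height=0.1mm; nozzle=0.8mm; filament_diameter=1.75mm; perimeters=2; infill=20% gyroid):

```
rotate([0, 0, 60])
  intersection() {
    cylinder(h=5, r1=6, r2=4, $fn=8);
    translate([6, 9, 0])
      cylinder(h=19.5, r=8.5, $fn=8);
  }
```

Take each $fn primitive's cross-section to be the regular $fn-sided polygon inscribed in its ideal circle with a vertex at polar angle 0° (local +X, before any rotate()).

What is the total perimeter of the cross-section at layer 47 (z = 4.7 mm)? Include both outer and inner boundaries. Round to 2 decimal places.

9.90 mm

At z = 4.7 mm: the cone (r1=6→r2=4) has section circumradius 4.120 here — a regular 8-gon (perimeter = 2·8·4.120·sin(180°/8) = 25.23 mm); the cylinder at (6, 9): section is a regular 8-gon, circumradius r=8.5 (perimeter = 2·8·8.500·sin(180°/8) = 52.04 mm); Keeping only the common overlap: the r=8.5 cylinder at (6, 9) partially overlaps the cone; clipping to the common part keeps 3.86 mm² — boundary = 9.90 mm; (whole slice rotated 60° about Z — lengths, areas and connectivity unchanged). Overall, the cross-section is a single solid region. Total boundary length (outer) = 9.90 mm.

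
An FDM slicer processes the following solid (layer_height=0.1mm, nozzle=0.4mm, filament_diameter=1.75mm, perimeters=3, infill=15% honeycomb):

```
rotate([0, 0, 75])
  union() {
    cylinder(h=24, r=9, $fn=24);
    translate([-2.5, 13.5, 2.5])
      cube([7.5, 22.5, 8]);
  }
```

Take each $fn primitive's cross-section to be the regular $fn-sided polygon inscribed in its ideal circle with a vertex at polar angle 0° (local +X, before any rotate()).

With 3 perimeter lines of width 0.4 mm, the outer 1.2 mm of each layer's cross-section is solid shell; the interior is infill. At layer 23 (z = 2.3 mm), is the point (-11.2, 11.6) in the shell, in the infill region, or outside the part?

At z = 2.3 mm: the r=9 cylinder gives a regular 24-gon of circumradius 9 (constant along its height); the cube at (-2.5, 13.5) is not intersected at this z (z outside [2.5, 10.5]); Merging all regions: only the r=9 cylinder is present, so the union is just that shape — 1 connected region; (rotated 75° about Z; rotation is an isometry so areas/perimeters/island counts are preserved). Overall, the cross-section is a single solid region. Undo the 75° rotation: the query point maps to (8.306, 13.821) in the un-rotated model frame. The nearest boundary edge runs (6.36, 6.36)→(4.50, 7.79); distance from the point to it = 7.13 mm. The point is not inside any of the regions above, so it lies outside the cross-section (7.13 mm from the nearest boundary).

outside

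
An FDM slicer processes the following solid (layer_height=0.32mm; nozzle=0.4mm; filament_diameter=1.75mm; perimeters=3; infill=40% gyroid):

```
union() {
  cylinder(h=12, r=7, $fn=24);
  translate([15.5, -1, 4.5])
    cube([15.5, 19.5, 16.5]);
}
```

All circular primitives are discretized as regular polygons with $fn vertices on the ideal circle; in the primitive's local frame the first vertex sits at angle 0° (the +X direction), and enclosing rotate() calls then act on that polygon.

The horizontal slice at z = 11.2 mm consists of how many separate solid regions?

At z = 11.2 mm: the r=7 cylinder contributes a regular 24-gon of circumradius 7; the 15.5×19.5 cube at (15.5, -1) contributes its full rectangle; Taking the union: the 2 present regions are separate (no shared area or edge), so areas and boundary lengths simply add and each stays a separate island — 2 connected regions. The result has 2 disconnected regions.

2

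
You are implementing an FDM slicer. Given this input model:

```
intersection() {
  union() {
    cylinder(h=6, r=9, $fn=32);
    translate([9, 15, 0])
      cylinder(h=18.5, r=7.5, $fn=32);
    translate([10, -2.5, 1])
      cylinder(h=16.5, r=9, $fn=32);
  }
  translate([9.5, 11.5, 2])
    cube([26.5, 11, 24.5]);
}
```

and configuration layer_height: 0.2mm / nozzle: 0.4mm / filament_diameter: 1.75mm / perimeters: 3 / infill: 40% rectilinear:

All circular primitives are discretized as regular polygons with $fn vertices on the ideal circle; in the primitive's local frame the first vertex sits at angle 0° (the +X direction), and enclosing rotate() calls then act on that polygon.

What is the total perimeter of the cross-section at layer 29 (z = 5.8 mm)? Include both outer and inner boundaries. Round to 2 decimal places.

At z = 5.8 mm: the cylinder: section is a regular 32-gon, circumradius r=9 (perimeter = 2·32·9.000·sin(180°/32) = 56.46 mm); the cylinder at (9, 15): section is a regular 32-gon, circumradius r=7.5 (perimeter = 2·32·7.500·sin(180°/32) = 47.05 mm); the cylinder at (10, -2.5): section is a regular 32-gon, circumradius r=9 (perimeter = 2·32·9.000·sin(180°/32) = 56.46 mm); Taking the union: the regions partially overlap (shared area 78.64 mm²), so the edge portions inside another operand are dropped and the merged outline is re-measured after clipping — boundary = 125.50 mm; the cube at (9.5, 11.5) (footprint 26.5×11) is included at this height (perimeter 75.00 mm); Taking the intersection: the 26.5×11 cube at (9.5, 11.5) partially overlaps that combined region; clipping to the common part keeps 63.58 mm² — boundary = 31.96 mm. Overall, the cross-section is a single solid region. Total boundary length (outer) = 31.96 mm.

31.96 mm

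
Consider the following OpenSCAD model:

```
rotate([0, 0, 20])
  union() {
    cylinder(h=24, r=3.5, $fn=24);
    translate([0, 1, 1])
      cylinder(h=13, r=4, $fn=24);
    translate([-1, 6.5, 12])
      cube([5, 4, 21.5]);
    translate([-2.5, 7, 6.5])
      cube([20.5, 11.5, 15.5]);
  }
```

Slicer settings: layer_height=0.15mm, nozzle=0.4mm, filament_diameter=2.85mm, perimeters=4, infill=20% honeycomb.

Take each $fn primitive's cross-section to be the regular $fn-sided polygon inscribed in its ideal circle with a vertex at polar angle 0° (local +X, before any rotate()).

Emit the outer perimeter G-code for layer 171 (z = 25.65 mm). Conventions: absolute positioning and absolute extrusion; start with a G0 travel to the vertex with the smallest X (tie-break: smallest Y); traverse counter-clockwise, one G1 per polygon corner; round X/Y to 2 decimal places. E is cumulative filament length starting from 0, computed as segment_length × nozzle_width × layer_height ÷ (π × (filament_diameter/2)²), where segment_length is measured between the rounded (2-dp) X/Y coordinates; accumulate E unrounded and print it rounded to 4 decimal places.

At z = 25.65 mm: the cylinder does not reach this height (z outside [0, 24]); the cylinder at (0, 1) does not reach this height (z outside [1, 14]); the cube at (-1, 6.5) (footprint 5×4) is included at this height; the cube at (-2.5, 7) does not reach this height (z outside [6.5, 22]); Combining (union): only the 5×4 cube at (-1, 6.5) is present, so the union is just that shape — 1 connected region; (rotated 20° about Z; rotation is an isometry so areas/perimeters/island counts are preserved). The outline is a single polygon with 4 vertices. Extrusion per mm of travel: 0.4 × 0.15 / (π × 1.425²) = 0.009405. Accumulating E over each segment gives final E = 0.1692.

G0 X-4.53 Y9.52 Z25.65
G1 X-3.16 Y5.77 E0.0375
G1 X1.54 Y7.48 E0.0846
G1 X0.17 Y11.23 E0.1221
G1 X-4.53 Y9.52 E0.1692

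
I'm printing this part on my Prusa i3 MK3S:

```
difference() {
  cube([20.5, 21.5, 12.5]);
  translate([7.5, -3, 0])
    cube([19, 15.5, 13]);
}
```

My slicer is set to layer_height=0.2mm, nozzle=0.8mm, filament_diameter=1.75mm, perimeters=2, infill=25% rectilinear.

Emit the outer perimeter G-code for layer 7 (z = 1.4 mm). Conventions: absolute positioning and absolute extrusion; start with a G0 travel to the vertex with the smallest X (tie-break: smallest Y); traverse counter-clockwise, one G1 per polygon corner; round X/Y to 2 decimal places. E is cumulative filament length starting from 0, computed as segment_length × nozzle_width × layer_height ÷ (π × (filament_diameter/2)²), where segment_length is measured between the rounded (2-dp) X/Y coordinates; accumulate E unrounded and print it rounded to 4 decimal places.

G0 X0.00 Y0.00 Z1.40
G1 X7.50 Y0.00 E0.4989
G1 X7.50 Y12.50 E1.3304
G1 X20.50 Y12.50 E2.1952
G1 X20.50 Y21.50 E2.7939
G1 X0.00 Y21.50 E4.1575
G1 X0.00 Y0.00 E5.5877

At z = 1.4 mm: the cube is present — its section is the full 20.5×21.5 rectangle; the 19×15.5 cube at (7.5, -3) contributes its full rectangle; Subtracting the remaining from the first: starting from the 20.5×21.5 cube, the 19×15.5 cube at (7.5, -3) partially overlaps it — only the 162.50 mm² overlap (of its 294.50 mm²) is removed, clipping the outline — 1 connected region. The outline is a single polygon with 6 vertices. Extrusion per mm of travel: 0.8 × 0.2 / (π × 0.875²) = 0.066520. Accumulating E over each segment gives final E = 5.5877.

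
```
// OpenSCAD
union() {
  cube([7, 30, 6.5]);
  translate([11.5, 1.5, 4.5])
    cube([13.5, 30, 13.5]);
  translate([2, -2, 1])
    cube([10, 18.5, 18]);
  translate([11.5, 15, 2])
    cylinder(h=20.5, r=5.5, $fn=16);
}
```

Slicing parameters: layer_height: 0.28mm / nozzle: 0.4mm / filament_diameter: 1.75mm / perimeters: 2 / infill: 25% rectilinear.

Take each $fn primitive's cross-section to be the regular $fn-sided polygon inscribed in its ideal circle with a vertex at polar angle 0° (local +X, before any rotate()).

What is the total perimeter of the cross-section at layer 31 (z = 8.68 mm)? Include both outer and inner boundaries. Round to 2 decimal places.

At z = 8.68 mm: the cube does not reach this height (z outside [0, 6.5]); the 13.5×30 cube at (11.5, 1.5) contributes its full rectangle (perimeter 87.00 mm); the cube at (2, -2) is present — its section is the full 10×18.5 rectangle (perimeter 57.00 mm); the r=5.5 cylinder at (11.5, 15) gives a regular 16-gon of circumradius 5.5 (constant along its height) (perimeter = 2·16·5.500·sin(180°/16) = 34.34 mm); Taking the union: the regions partially overlap (shared area 84.98 mm²), so the edge portions inside another operand are dropped and the merged outline is re-measured after clipping — boundary = 110.85 mm. Overall, the cross-section is a single solid region. Total boundary length (outer) = 110.85 mm.

110.85 mm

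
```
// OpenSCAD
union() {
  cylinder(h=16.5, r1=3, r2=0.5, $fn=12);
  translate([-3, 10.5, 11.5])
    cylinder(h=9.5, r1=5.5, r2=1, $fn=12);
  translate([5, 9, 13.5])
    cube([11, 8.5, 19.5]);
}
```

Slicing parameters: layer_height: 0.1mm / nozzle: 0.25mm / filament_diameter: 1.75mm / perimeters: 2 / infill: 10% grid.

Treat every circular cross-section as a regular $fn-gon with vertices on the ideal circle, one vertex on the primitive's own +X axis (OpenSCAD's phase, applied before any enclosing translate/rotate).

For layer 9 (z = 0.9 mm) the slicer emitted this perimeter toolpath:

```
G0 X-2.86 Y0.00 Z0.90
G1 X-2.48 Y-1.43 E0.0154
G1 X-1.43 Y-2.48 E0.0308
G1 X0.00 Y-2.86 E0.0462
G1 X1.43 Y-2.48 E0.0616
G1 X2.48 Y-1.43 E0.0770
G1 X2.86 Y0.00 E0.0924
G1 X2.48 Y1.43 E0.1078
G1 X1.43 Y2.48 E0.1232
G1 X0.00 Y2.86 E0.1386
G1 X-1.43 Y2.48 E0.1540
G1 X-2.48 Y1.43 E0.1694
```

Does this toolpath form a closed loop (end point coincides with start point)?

Start point (G0): (-2.86, 0.00). End point (last G1): the path does not return to the start — open.

no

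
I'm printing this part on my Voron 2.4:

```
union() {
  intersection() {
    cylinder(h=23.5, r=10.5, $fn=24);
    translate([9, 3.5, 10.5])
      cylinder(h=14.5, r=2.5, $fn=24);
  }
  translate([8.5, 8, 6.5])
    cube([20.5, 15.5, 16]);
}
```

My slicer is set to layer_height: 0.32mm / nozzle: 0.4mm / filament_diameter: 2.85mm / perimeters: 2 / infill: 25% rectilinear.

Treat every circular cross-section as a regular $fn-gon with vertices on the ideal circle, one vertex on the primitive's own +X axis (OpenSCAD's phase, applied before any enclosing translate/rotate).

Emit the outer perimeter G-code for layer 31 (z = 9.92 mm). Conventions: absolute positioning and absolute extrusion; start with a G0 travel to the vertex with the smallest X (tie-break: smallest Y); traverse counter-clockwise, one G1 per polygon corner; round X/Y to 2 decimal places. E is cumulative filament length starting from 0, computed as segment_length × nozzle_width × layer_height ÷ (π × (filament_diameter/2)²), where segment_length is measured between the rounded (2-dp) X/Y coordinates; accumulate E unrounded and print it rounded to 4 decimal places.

G0 X8.50 Y8.00 Z9.92
G1 X29.00 Y8.00 E0.4113
G1 X29.00 Y23.50 E0.7223
G1 X8.50 Y23.50 E1.1336
G1 X8.50 Y8.00 E1.4447

At z = 9.92 mm: the r=10.5 cylinder gives a regular 24-gon of circumradius 10.5 (constant along its height); the cylinder at (9, 3.5) does not reach this height (z outside [10.5, 25]); After intersecting: at least one operand is absent at this height, so nothing remains; the cube at (8.5, 8) is present — its section is the full 20.5×15.5 rectangle; Merging all regions: only the 20.5×15.5 cube at (8.5, 8) is present, so the union is just that shape — 1 connected region. The outline is a single polygon with 4 vertices. Extrusion per mm of travel: 0.4 × 0.32 / (π × 1.425²) = 0.020065. Accumulating E over each segment gives final E = 1.4447.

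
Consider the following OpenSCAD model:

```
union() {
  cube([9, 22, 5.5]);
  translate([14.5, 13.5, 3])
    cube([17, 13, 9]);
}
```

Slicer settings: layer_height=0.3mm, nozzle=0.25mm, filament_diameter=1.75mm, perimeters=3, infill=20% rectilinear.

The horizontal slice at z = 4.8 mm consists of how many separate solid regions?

2

At z = 4.8 mm: the cube (footprint 9×22) is included at this height; the cube at (14.5, 13.5) is present — its section is the full 17×13 rectangle; Taking the union: the 2 present regions are separate (no shared area or edge), so areas and boundary lengths simply add and each stays a separate island — 2 connected regions. The result has 2 disconnected regions.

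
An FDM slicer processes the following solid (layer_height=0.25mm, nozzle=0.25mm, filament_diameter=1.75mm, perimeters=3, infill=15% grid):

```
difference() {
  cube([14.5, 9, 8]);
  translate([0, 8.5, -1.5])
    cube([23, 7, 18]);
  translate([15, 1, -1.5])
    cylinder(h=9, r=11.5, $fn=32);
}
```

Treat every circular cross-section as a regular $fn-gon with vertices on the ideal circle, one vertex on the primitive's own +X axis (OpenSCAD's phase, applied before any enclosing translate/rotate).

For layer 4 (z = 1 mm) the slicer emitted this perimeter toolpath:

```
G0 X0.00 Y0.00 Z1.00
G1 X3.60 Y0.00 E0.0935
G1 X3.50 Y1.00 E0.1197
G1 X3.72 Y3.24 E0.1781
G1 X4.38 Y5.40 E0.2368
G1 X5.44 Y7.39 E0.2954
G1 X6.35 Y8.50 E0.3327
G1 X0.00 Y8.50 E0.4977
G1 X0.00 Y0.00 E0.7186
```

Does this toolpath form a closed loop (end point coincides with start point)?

yes

Start point (G0): (0.00, 0.00). End point (last G1): the path returns to the start — closed.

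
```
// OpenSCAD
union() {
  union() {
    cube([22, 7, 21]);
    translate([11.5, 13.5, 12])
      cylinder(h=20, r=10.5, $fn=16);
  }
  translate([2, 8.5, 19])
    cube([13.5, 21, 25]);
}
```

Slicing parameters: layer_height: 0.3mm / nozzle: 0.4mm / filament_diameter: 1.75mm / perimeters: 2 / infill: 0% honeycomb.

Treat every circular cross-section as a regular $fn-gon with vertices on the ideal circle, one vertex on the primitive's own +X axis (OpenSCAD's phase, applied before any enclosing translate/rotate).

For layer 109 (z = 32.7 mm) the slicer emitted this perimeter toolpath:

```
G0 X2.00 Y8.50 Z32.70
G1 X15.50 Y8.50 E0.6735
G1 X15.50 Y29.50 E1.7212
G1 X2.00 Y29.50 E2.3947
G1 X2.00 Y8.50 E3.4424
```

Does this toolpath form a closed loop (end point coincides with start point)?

Start point (G0): (2.00, 8.50). End point (last G1): the path returns to the start — closed.

yes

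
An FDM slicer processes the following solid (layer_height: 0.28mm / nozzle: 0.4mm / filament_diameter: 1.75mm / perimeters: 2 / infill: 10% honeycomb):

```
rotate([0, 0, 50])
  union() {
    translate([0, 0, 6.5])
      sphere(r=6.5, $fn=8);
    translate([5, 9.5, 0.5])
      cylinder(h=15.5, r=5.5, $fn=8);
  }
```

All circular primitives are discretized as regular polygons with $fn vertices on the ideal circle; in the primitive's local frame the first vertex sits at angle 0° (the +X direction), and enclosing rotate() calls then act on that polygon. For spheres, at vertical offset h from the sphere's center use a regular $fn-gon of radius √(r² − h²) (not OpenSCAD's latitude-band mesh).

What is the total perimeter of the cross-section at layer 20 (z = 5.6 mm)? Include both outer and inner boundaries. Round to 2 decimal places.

64.29 mm

At z = 5.6 mm: the r=6.5 sphere contributes a regular 8-gon of circumradius √(6.5²−0.9²) = 6.437 (perimeter = 2·8·6.437·sin(180°/8) = 39.42 mm); the r=5.5 cylinder at (5, 9.5) contributes a regular 8-gon of circumradius 5.5 (perimeter = 2·8·5.500·sin(180°/8) = 33.68 mm); Combining (union): the regions partially overlap (shared area 1.33 mm²), so the edge portions inside another operand are dropped and the merged outline is re-measured after clipping — boundary = 64.29 mm; (rotated 50° about Z; rotation is an isometry so areas/perimeters/island counts are preserved). Overall, the cross-section is a single solid region. Total boundary length (outer) = 64.29 mm.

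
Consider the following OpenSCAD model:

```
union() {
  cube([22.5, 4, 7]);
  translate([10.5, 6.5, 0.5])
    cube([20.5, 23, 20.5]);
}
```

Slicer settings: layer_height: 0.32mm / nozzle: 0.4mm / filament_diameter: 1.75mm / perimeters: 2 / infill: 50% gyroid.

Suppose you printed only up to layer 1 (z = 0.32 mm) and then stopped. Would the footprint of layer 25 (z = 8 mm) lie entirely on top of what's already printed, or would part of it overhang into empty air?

Compare the two slices. At z = 0.32: the cube is present — its section is the full 22.5×4 rectangle (area 90.00 mm²); the cube at (10.5, 6.5) is not intersected at this z (z outside [0.5, 21]); Merging all regions: only the 22.5×4 cube is present, so the union is just that shape — area = 90.00 mm². At z = 8: the cube is absent (z outside [0, 7]); the cube at (10.5, 6.5) is present — its section is the full 20.5×23 rectangle (area 471.50 mm²); Taking the union: only the 20.5×23 cube at (10.5, 6.5) is present, so the union is just that shape — area = 471.50 mm². Checking containment: at z = 8 the cross-section extends beyond the z = 0.32 cross-section by about 471.50 mm².

part overhangs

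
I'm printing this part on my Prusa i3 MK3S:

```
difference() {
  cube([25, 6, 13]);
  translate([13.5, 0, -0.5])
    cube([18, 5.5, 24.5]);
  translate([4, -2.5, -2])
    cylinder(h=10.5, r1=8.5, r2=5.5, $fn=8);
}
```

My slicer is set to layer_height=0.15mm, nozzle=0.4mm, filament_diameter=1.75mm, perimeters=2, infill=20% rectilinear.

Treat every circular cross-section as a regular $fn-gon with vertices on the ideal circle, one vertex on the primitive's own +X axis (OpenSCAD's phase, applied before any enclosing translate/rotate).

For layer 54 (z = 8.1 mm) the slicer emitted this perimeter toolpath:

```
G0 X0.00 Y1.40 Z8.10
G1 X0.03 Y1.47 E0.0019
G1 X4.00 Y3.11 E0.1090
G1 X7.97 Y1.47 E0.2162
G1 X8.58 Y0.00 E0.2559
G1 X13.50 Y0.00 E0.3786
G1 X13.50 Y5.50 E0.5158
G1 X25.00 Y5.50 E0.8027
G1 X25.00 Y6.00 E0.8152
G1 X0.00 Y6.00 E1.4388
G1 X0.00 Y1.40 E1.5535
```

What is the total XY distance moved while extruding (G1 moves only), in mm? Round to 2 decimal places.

Sum the Euclidean lengths of each G1 segment: total = 62.28 mm.

62.28 mm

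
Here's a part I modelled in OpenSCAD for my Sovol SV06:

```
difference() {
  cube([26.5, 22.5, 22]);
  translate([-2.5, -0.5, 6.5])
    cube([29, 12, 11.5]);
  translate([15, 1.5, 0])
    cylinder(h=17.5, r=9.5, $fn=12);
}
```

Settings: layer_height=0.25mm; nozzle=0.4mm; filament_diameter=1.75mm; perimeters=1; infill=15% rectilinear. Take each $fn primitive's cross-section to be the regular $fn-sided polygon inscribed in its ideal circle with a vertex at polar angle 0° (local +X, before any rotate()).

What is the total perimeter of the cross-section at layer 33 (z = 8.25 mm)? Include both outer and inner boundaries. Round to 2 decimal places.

75.00 mm

At z = 8.25 mm: the cube is present — its section is the full 26.5×22.5 rectangle (perimeter 98.00 mm); the 29×12 cube at (-2.5, -0.5) contributes its full rectangle (perimeter 82.00 mm); the cylinder at (15, 1.5): section is a regular 12-gon, circumradius r=9.5 (perimeter = 2·12·9.500·sin(180°/12) = 59.01 mm); After the difference (first − rest): starting from the 26.5×22.5 cube, the 29×12 cube at (-2.5, -0.5) partially overlaps it — only the 304.75 mm² overlap (of its 348.00 mm²) is removed, clipping the outline; the r=9.5 cylinder at (15, 1.5) misses the remaining region (no effect) — boundary = 75.00 mm. Overall, the cross-section is a single solid region. Total boundary length (outer) = 75.00 mm.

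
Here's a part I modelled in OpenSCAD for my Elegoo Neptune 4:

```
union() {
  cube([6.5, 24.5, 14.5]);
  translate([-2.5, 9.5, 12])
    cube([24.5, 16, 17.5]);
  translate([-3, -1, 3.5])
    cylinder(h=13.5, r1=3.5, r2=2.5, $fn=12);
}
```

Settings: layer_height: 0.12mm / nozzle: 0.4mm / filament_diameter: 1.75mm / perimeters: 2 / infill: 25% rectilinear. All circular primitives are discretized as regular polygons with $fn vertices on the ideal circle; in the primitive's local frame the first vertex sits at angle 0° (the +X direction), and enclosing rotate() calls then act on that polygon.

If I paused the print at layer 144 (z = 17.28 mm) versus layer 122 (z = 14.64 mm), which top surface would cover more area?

Layer 144 (z = 17.28): the cube does not reach this height (z outside [0, 14.5]); the 24.5×16 cube at (-2.5, 9.5) contributes its full rectangle (area 392.00 mm²); the cone at (-3, -1) is absent (z outside [3.5, 17]); Taking the union: only the 24.5×16 cube at (-2.5, 9.5) is present, so the union is just that shape — area = 392.00 mm². So its area = 392.00 mm². Layer 122 (z = 14.64): the cube is not intersected at this z (z outside [0, 14.5]); the cube at (-2.5, 9.5) is present — its section is the full 24.5×16 rectangle (area 392.00 mm²); the cone at (-3, -1): at t=0.825 of its height the radius interpolates to r₁+(r₂−r₁)t = 2.675, giving a regular 12-gon of that circumradius (area = (12/2)·2.675²·sin(360°/12) = 21.46 mm²); Combining (union): the 2 present regions are separate (no shared area or edge), so areas and boundary lengths simply add and each stays a separate island — area = 413.46 mm². So its area = 413.46 mm². Layer 122 is larger (413.46 vs 392.00 mm²).

layer 122 (z = 14.64 mm)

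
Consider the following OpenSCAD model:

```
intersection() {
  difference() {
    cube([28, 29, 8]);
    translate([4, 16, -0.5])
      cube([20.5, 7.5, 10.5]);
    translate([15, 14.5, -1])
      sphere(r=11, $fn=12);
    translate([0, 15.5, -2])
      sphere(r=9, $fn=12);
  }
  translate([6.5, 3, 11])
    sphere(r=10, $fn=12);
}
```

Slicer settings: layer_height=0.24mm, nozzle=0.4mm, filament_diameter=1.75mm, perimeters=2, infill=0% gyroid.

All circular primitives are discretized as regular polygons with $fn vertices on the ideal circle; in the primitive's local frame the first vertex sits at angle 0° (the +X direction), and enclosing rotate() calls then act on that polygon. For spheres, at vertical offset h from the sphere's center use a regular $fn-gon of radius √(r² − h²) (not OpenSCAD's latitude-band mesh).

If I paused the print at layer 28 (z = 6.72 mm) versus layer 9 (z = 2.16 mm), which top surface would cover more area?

layer 28 (z = 6.72 mm)

Layer 28 (z = 6.72): the cube is present — its section is the full 28×29 rectangle (area 812.00 mm²); the cube at (4, 16) (footprint 20.5×7.5) is included at this height (area 153.75 mm²); the r=11 sphere at (15, 14.5) contributes a regular 12-gon of circumradius √(11²−7.72²) = 7.836 (area = (12/2)·7.836²·sin(360°/12) = 184.20 mm²); the sphere at (0, 15.5): section is a regular 12-gon, circumradius = √(r²−h²) = √(9²−8.72²) = 2.227 (area = (12/2)·2.227²·sin(360°/12) = 14.88 mm²); Taking the first minus the rest: starting from the 28×29 cube (812.00 mm²), the 20.5×7.5 cube at (4, 16) lies wholly inside it (removes its full 153.75 mm² and its 56.00 mm outline becomes a hole wall); the r=11 sphere at (15, 14.5) partially overlaps it — only the 115.01 mm² overlap (of its 184.20 mm²) is removed, clipping the outline; the r=9 sphere at (0, 15.5) partially overlaps it — only the 7.44 mm² overlap (of its 14.88 mm²) is removed, clipping the outline — area = 535.80 mm²; the r=10 sphere at (6.5, 3) slices to a regular 12-gon of circumradius 9.038 (√(r²−h²) with h=4.28 from center) (area = (12/2)·9.038²·sin(360°/12) = 245.04 mm²); After intersecting: the r=10 sphere at (6.5, 3) partially overlaps the result so far; clipping to the common part keeps 146.20 mm² — area = 146.20 mm². So its area = 146.20 mm². Layer 9 (z = 2.16): the 28×29 cube contributes its full rectangle (area 812.00 mm²); the cube at (4, 16) is present — its section is the full 20.5×7.5 rectangle (area 153.75 mm²); the sphere at (15, 14.5): section is a regular 12-gon, circumradius = √(r²−h²) = √(11²−3.16²) = 10.536 (area = (12/2)·10.536²·sin(360°/12) = 333.04 mm²); the sphere at (0, 15.5): section is a regular 12-gon, circumradius = √(r²−h²) = √(9²−4.16²) = 7.981 (area = (12/2)·7.981²·sin(360°/12) = 191.08 mm²); After the difference (first − rest): starting from the 28×29 cube (812.00 mm²), the 20.5×7.5 cube at (4, 16) lies wholly inside it (removes its full 153.75 mm² and its 56.00 mm outline becomes a hole wall); the r=11 sphere at (15, 14.5) partially overlaps it — only the 207.05 mm² overlap (of its 333.04 mm²) is removed, clipping the outline; the r=9 sphere at (0, 15.5) partially overlaps it — only the 66.31 mm² overlap (of its 191.08 mm²) is removed, clipping the outline — area = 384.89 mm²; the r=10 sphere at (6.5, 3) slices to a regular 12-gon of circumradius 4.675 (√(r²−h²) with h=8.84 from center) (area = (12/2)·4.675²·sin(360°/12) = 65.56 mm²); Taking the intersection: the r=10 sphere at (6.5, 3) partially overlaps the result so far; clipping to the common part keeps 56.59 mm² — area = 56.59 mm². So its area = 56.59 mm². Layer 28 is larger (146.20 vs 56.59 mm²).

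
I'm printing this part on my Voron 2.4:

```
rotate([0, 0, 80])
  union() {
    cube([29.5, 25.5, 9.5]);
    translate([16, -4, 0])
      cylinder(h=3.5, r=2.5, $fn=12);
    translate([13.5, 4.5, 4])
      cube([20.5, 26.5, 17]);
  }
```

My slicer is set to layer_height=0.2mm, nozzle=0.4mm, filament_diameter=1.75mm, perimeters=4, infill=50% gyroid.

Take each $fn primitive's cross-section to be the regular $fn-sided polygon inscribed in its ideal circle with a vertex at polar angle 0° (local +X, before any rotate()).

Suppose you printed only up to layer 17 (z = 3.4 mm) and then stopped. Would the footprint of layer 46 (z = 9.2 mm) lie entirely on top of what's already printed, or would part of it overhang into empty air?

part overhangs

Compare the two slices. At z = 3.4: the cube is present — its section is the full 29.5×25.5 rectangle (area 752.25 mm²); the r=2.5 cylinder at (16, -4) gives a regular 12-gon of circumradius 2.5 (constant along its height) (area = (12/2)·2.500²·sin(360°/12) = 18.75 mm²); the cube at (13.5, 4.5) does not reach this height (z outside [4, 21]); Merging all regions: the 2 present regions are separate (no shared area or edge), so areas and boundary lengths simply add and each stays a separate island — area = 771.00 mm²; (whole slice rotated 80° about Z — lengths, areas and connectivity unchanged). At z = 9.2: the 29.5×25.5 cube contributes its full rectangle (area 752.25 mm²); the cylinder at (16, -4) is absent (z outside [0, 3.5]); the cube at (13.5, 4.5) (footprint 20.5×26.5) is included at this height (area 543.25 mm²); Combining (union): the regions partially overlap — summed areas 1295.50 mm² minus the doubly-counted overlap 336.00 mm² gives 959.50 mm² — area = 959.50 mm²; (rotated 80° about Z; rotation is an isometry so areas/perimeters/island counts are preserved). Checking containment: at z = 9.2 the cross-section extends beyond the z = 3.4 cross-section by about 207.25 mm².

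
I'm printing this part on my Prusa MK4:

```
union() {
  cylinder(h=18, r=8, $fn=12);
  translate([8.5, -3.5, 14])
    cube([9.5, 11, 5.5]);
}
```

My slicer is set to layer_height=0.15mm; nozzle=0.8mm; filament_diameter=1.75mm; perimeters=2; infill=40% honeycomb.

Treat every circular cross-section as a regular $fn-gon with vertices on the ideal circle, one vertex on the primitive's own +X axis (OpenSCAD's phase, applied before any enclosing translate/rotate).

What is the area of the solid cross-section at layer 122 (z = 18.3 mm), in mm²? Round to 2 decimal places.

At z = 18.3 mm: the cylinder is not intersected at this z (z outside [0, 18]); the 9.5×11 cube at (8.5, -3.5) contributes its full rectangle (area 104.50 mm²); Merging all regions: only the 9.5×11 cube at (8.5, -3.5) is present, so the union is just that shape — area = 104.50 mm². Overall, the cross-section is a single solid region. Net area = 104.50 mm².

104.50 mm²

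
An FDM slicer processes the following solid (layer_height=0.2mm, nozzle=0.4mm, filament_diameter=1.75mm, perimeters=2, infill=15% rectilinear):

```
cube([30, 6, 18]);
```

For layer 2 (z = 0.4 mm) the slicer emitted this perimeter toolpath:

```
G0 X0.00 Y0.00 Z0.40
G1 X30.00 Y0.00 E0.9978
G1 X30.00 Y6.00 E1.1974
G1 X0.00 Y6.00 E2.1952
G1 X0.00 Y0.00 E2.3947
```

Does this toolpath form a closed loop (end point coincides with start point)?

Start point (G0): (0.00, 0.00). End point (last G1): the path returns to the start — closed.

yes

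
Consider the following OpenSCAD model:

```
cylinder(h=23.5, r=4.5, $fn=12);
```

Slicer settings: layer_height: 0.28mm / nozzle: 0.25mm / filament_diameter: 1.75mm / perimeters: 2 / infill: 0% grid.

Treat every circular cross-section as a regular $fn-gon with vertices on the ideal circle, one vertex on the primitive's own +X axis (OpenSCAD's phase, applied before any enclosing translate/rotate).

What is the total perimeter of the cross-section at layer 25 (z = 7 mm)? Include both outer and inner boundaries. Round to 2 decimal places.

At z = 7 mm: the r=4.5 cylinder gives a regular 12-gon of circumradius 4.5 (constant along its height) (perimeter = 2·12·4.500·sin(180°/12) = 27.95 mm). Overall, the cross-section is a single solid region. Total boundary length (outer) = 27.95 mm.

27.95 mm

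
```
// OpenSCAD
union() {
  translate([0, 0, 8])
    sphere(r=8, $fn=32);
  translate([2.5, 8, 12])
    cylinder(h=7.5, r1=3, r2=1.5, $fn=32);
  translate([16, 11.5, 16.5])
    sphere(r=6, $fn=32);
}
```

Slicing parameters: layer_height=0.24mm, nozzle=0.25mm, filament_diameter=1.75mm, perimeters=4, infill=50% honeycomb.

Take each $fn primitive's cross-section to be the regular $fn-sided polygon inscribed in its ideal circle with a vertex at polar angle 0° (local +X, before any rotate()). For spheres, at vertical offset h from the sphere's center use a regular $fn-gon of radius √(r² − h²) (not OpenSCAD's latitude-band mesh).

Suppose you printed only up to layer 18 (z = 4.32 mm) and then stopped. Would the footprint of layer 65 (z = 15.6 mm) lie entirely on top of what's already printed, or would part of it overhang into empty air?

part overhangs

Compare the two slices. At z = 4.32: the sphere: section is a regular 32-gon, circumradius = √(r²−h²) = √(8²−3.68²) = 7.103 (area = (32/2)·7.103²·sin(360°/32) = 157.50 mm²); the cone at (2.5, 8) does not reach this height (z outside [12, 19.5]); the sphere at (16, 11.5) is not intersected at this z (|z−center|=12.180 > r=6); Merging all regions: only the r=8 sphere is present, so the union is just that shape — area = 157.50 mm². At z = 15.6: the r=8 sphere contributes a regular 32-gon of circumradius √(8²−7.6²) = 2.498 (area = (32/2)·2.498²·sin(360°/32) = 19.48 mm²); the cone at (2.5, 8): at t=0.480 of its height the radius interpolates to r₁+(r₂−r₁)t = 2.280, giving a regular 32-gon of that circumradius (area = (32/2)·2.280²·sin(360°/32) = 16.23 mm²); the r=6 sphere at (16, 11.5) slices to a regular 32-gon of circumradius 5.932 (√(r²−h²) with h=0.9 from center) (area = (32/2)·5.932²·sin(360°/32) = 109.84 mm²); Taking the union: the 3 present regions are separate (no shared area or edge), so areas and boundary lengths simply add and each stays a separate island — area = 145.55 mm². Checking containment: at z = 15.6 the cross-section extends beyond the z = 4.32 cross-section by about 123.80 mm².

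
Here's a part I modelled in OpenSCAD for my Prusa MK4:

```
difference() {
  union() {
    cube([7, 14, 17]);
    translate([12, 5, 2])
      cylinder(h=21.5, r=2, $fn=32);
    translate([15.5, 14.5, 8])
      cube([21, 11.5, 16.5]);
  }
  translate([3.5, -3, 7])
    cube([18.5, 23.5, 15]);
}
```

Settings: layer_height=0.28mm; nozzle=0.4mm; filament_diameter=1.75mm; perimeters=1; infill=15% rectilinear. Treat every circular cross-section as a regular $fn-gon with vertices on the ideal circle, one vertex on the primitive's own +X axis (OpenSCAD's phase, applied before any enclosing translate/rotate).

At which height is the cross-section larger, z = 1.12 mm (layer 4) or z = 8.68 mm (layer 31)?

layer 31 (z = 8.68 mm)

Layer 4 (z = 1.12): the cube (footprint 7×14) is included at this height (area 98.00 mm²); the cylinder at (12, 5) is not intersected at this z (z outside [2, 23.5]); the cube at (15.5, 14.5) is not intersected at this z (z outside [8, 24.5]); Taking the union: only the 7×14 cube is present, so the union is just that shape — area = 98.00 mm²; the cube at (3.5, -3) does not reach this height (z outside [7, 22]); Subtracting the remaining from the first: none of the subtracted shapes is present at this height, so the result so far is unchanged — area = 98.00 mm². So its area = 98.00 mm². Layer 31 (z = 8.68): the 7×14 cube contributes its full rectangle (area 98.00 mm²); the cylinder at (12, 5): section is a regular 32-gon, circumradius r=2 (area = (32/2)·2.000²·sin(360°/32) = 12.49 mm²); the 21×11.5 cube at (15.5, 14.5) contributes its full rectangle (area 241.50 mm²); Combining (union): the 3 present regions are separate (no shared area or edge), so areas and boundary lengths simply add and each stays a separate island — area = 351.99 mm²; the cube at (3.5, -3) is present — its section is the full 18.5×23.5 rectangle (area 434.75 mm²); Subtracting the remaining from the first: starting from that combined region (351.99 mm²), the 18.5×23.5 cube at (3.5, -3) partially overlaps it — only the 100.49 mm² overlap (of its 434.75 mm²) is removed, clipping the outline — area = 251.50 mm². So its area = 251.50 mm². Layer 31 is larger (251.50 vs 98.00 mm²).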